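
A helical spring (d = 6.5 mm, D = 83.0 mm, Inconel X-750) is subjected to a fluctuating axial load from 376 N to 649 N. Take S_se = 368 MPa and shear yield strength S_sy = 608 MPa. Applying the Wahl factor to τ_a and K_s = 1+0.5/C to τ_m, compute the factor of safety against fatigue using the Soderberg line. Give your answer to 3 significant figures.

1.01

C = D/d = 83.0/6.5 = 12.7692; K_W = (4C−1)/(4C−4)+0.615/C = 1.1119; K_s = 1+0.5/C = 1.0392
F_a = (F_max−F_min)/2 = 136.5 N; F_m = (F_max+F_min)/2 = 512.5 N
τ_a = K_W·8F_aD/(πd³) = 1.1119 × 105.05 = 116.81 MPa
τ_m = K_s·8F_mD/(πd³) = 1.0392 × 394.43 = 409.88 MPa
Soderberg: 1/n_f = τ_a/S_se + τ_m/S_sy = 116.81/368 + 409.88/608 = 0.31741 + 0.67414 = 0.99155
n_f = 1/0.99155 = 1.009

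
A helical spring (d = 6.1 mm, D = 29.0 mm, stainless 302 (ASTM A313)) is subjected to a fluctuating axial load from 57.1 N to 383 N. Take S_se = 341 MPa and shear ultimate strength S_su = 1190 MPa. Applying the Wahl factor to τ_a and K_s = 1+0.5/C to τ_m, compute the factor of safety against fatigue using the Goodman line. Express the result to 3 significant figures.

3.66

C = D/d = 29.0/6.1 = 4.7541; K_W = (4C−1)/(4C−4)+0.615/C = 1.3291; K_s = 1+0.5/C = 1.1052
F_a = (F_max−F_min)/2 = 162.95 N; F_m = (F_max+F_min)/2 = 220.05 N
τ_a = K_W·8F_aD/(πd³) = 1.3291 × 53.016 = 70.465 MPa
τ_m = K_s·8F_mD/(πd³) = 1.1052 × 71.593 = 79.123 MPa
Goodman: 1/n_f = τ_a/S_se + τ_m/S_su = 70.465/341 + 79.123/1190 = 0.20664 + 0.06649 = 0.27313
n_f = 1/0.27313 = 3.661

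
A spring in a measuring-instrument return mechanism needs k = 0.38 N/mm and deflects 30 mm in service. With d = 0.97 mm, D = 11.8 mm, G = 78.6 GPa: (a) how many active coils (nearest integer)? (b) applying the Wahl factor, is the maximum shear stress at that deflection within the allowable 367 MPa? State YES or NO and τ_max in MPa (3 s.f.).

N_a = Gd⁴/(8D³k) = (78.6×10³)(0.97⁴)/(8·11.8³·0.38) = 13.93 → N_a = 14
Actual rate k = Gd⁴/(8D³·14) = 0.37813 N/mm
Working load F = kδ = 0.37813·30 = 11.344 N
C = 11.8/0.97 = 12.1649; K_W = (4C−1)/(4C−4)+0.615/C = 1.1177
τ_max = K_W·8FD/(πd³) = 1.1177·373.49 = 417.46 MPa
τ_max > 367 MPa → exceeds allowable

(a) 14 coils; (b) NO, τ_max = 417 MPa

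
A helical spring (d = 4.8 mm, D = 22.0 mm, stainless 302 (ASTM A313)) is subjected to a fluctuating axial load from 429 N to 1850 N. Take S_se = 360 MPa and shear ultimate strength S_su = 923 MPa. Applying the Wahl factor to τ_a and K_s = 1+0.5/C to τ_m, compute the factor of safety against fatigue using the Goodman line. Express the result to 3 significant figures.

C = D/d = 22.0/4.8 = 4.5833; K_W = (4C−1)/(4C−4)+0.615/C = 1.3435; K_s = 1+0.5/C = 1.1091
F_a = (F_max−F_min)/2 = 710.5 N; F_m = (F_max+F_min)/2 = 1139.5 N
τ_a = K_W·8F_aD/(πd³) = 1.3435 × 359.92 = 483.54 MPa
τ_m = K_s·8F_mD/(πd³) = 1.1091 × 577.24 = 640.21 MPa
Goodman: 1/n_f = τ_a/S_se + τ_m/S_su = 483.54/360 + 640.21/923 = 1.34318 + 0.69362 = 2.0368
n_f = 1/2.0368 = 0.491

0.491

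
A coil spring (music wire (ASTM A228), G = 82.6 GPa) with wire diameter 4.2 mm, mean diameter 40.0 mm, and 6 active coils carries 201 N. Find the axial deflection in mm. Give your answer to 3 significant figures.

k = Gd⁴/(8D³N_a) = (82.6×10³)(4.2⁴)/(8·40.0³·6) = 8.3667 N/mm
δ = F/k = 201 / 8.3667 = 24.024 mm

24.0 mm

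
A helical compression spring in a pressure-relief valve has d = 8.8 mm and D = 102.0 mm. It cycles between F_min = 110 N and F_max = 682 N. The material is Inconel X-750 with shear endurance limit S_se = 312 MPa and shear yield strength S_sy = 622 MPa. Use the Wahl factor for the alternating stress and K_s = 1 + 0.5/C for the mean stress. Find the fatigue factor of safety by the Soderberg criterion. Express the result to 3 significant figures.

C = D/d = 102.0/8.8 = 11.5909; K_W = (4C−1)/(4C−4)+0.615/C = 1.1239; K_s = 1+0.5/C = 1.0431
F_a = (F_max−F_min)/2 = 286 N; F_m = (F_max+F_min)/2 = 396 N
τ_a = K_W·8F_aD/(πd³) = 1.1239 × 109.01 = 122.51 MPa
τ_m = K_s·8F_mD/(πd³) = 1.0431 × 150.93 = 157.45 MPa
Soderberg: 1/n_f = τ_a/S_se + τ_m/S_sy = 122.51/312 + 157.45/622 = 0.39266 + 0.25313 = 0.64579
n_f = 1/0.64579 = 1.548

1.55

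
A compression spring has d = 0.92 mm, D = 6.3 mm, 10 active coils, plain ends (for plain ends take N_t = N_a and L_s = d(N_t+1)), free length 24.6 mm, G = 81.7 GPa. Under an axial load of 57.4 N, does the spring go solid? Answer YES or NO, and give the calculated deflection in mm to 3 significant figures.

YES, δ = 19.6 mm

k = Gd⁴/(8D³N_a) = (81.7×10³)(0.92⁴)/(8·6.3³·10) = 2.9259 N/mm
N_t = 10; L_s = 0.92·11 = 10.12 mm; δ_solid = L₀ − L_s = 24.6 − 10.12 = 14.48 mm
δ = F/k = 57.4/2.9259 = 19.618 mm
δ ≥ δ_solid → spring goes solid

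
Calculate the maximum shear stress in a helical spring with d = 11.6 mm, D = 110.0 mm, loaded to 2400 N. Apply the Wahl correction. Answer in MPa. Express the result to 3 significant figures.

Spring index C = D/d = 110.0/11.6 = 9.4828
K_W = (4C−1)/(4C−4) + 0.615/C = 36.931/33.931 + 0.0649 = 1.1533
τ₀ = 8FD/(πd³) = 8·2400·110.0/(π·11.6³) = 2.112e+06/4903.7 = 430.7 MPa
τ_max = K·τ₀ = 1.1533 × 430.7 = 496.71 MPa

497 MPa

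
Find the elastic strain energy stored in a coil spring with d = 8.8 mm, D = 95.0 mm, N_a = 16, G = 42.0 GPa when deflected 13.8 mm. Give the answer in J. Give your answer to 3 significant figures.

k = Gd⁴/(8D³N_a) = (42.0×10³)(8.8⁴)/(8·95.0³·16) = 2.2951 N/mm
U = ½kδ² = 0.5 × 2.2951 × 13.8² = 218.54 N·mm = 0.21854 J

0.219 J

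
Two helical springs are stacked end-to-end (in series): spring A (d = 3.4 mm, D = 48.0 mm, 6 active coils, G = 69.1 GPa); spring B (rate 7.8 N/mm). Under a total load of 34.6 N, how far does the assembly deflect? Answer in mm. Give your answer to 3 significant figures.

k_A = Gd⁴/(8D³N_a) = (69.1×10³)(3.4⁴)/(8·48.0³·6) = 1.7395 N/mm
Series: 1/k_eq = 1/1.7395 + 1/7.8 = 0.70308; k_eq = 1.4223 N/mm
δ = F/k_eq = 34.6/1.4223 = 24.326 mm

24.3 mm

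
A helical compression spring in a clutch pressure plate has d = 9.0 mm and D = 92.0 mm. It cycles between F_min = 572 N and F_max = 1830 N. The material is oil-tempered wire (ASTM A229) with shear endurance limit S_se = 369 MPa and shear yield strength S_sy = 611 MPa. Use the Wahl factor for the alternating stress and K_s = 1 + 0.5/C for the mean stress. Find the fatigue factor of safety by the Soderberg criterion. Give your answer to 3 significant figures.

0.776

C = D/d = 92.0/9.0 = 10.2222; K_W = (4C−1)/(4C−4)+0.615/C = 1.1415; K_s = 1+0.5/C = 1.0489
F_a = (F_max−F_min)/2 = 629 N; F_m = (F_max+F_min)/2 = 1201 N
τ_a = K_W·8F_aD/(πd³) = 1.1415 × 202.14 = 230.74 MPa
τ_m = K_s·8F_mD/(πd³) = 1.0489 × 385.96 = 404.84 MPa
Soderberg: 1/n_f = τ_a/S_se + τ_m/S_sy = 230.74/369 + 404.84/611 = 0.62531 + 0.66259 = 1.2879
n_f = 1/1.2879 = 0.7765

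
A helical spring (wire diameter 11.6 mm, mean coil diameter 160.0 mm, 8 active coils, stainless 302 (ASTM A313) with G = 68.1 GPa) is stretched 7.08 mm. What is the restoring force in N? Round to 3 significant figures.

k = Gd⁴/(8D³N_a) = (68.1×10³)(11.6⁴)/(8·160.0³·8) = 4.7037 N/mm
F = k·δ = 4.7037 × 7.08 = 33.302 N

33.3 N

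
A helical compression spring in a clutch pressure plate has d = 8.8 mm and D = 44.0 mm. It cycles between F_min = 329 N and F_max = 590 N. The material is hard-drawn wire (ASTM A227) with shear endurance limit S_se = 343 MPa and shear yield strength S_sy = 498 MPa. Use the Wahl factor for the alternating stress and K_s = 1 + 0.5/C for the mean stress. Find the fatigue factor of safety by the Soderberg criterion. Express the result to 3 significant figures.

4.02

C = D/d = 44.0/8.8 = 5.0000; K_W = (4C−1)/(4C−4)+0.615/C = 1.3105; K_s = 1+0.5/C = 1.1000
F_a = (F_max−F_min)/2 = 130.5 N; F_m = (F_max+F_min)/2 = 459.5 N
τ_a = K_W·8F_aD/(πd³) = 1.3105 × 21.456 = 28.119 MPa
τ_m = K_s·8F_mD/(πd³) = 1.1000 × 75.549 = 83.104 MPa
Soderberg: 1/n_f = τ_a/S_se + τ_m/S_sy = 28.119/343 + 83.104/498 = 0.08198 + 0.16688 = 0.24885
n_f = 1/0.24885 = 4.018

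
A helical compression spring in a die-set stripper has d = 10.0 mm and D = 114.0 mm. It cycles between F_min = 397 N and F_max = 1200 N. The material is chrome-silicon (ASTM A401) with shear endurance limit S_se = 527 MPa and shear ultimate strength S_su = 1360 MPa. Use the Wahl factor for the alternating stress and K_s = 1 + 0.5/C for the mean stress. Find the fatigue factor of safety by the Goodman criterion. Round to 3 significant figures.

C = D/d = 114.0/10.0 = 11.4000; K_W = (4C−1)/(4C−4)+0.615/C = 1.1261; K_s = 1+0.5/C = 1.0439
F_a = (F_max−F_min)/2 = 401.5 N; F_m = (F_max+F_min)/2 = 798.5 N
τ_a = K_W·8F_aD/(πd³) = 1.1261 × 116.55 = 131.25 MPa
τ_m = K_s·8F_mD/(πd³) = 1.0439 × 231.8 = 241.97 MPa
Goodman: 1/n_f = τ_a/S_se + τ_m/S_su = 131.25/527 + 241.97/1360 = 0.24905 + 0.17792 = 0.42697
n_f = 1/0.42697 = 2.342

2.34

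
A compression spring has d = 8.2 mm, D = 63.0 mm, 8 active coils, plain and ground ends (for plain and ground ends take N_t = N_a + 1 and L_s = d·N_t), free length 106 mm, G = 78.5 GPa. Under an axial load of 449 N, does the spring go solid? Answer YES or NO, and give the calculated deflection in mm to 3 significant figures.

NO, δ = 20.2 mm

k = Gd⁴/(8D³N_a) = (78.5×10³)(8.2⁴)/(8·63.0³·8) = 22.178 N/mm
N_t = 9; L_s = 8.2·9 = 73.8 mm; δ_solid = L₀ − L_s = 106 − 73.8 = 32.2 mm
δ = F/k = 449/22.178 = 20.245 mm
δ < δ_solid → spring does not go solid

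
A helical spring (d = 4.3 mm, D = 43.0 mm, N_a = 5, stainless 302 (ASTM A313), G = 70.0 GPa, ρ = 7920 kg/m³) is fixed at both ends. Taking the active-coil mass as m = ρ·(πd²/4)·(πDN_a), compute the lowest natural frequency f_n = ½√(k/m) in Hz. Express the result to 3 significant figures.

k = Gd⁴/(8D³N_a) = (70.0×10³)(4.3⁴)/(8·43.0³·5) = 7.525 N/mm = 7525 N/m
Wire length L = πDN_a = π·43.0·5 = 675.44 mm
m = ρ·(πd²/4)·L = 7920 × 14.522×10⁻⁶ m² × 0.67544 m = 0.077686 kg
f_n = ½√(k/m) = 0.5·√(7525/0.077686) = 0.5·√(96865) = 155.62 Hz

156 Hz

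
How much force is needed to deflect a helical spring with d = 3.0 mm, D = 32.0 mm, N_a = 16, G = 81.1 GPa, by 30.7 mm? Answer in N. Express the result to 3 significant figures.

48.1 N

k = Gd⁴/(8D³N_a) = (81.1×10³)(3.0⁴)/(8·32.0³·16) = 1.5662 N/mm
F = k·δ = 1.5662 × 30.7 = 48.082 N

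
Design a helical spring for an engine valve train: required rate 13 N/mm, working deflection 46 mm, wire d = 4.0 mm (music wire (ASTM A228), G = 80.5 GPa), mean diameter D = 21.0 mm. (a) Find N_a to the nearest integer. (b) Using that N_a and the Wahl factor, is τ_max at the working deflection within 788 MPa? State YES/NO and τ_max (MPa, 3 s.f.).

(a) 21 coils; (b) YES, τ_max = 659 MPa

N_a = Gd⁴/(8D³k) = (80.5×10³)(4.0⁴)/(8·21.0³·13) = 21.4 → N_a = 21
Actual rate k = Gd⁴/(8D³·21) = 13.246 N/mm
Working load F = kδ = 13.246·46 = 609.29 N
C = 21.0/4.0 = 5.2500; K_W = (4C−1)/(4C−4)+0.615/C = 1.2936
τ_max = K_W·8FD/(πd³) = 1.2936·509.1 = 658.58 MPa
τ_max ≤ 788 MPa → acceptable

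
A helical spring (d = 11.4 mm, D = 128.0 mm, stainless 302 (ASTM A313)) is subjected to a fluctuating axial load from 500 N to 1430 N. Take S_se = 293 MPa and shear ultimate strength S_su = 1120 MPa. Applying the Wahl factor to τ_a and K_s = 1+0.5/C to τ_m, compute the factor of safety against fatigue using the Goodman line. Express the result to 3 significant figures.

1.69

C = D/d = 128.0/11.4 = 11.2281; K_W = (4C−1)/(4C−4)+0.615/C = 1.1281; K_s = 1+0.5/C = 1.0445
F_a = (F_max−F_min)/2 = 465 N; F_m = (F_max+F_min)/2 = 965 N
τ_a = K_W·8F_aD/(πd³) = 1.1281 × 102.3 = 115.41 MPa
τ_m = K_s·8F_mD/(πd³) = 1.0445 × 212.31 = 221.76 MPa
Goodman: 1/n_f = τ_a/S_se + τ_m/S_su = 115.41/293 + 221.76/1120 = 0.39388 + 0.19800 = 0.59188
n_f = 1/0.59188 = 1.69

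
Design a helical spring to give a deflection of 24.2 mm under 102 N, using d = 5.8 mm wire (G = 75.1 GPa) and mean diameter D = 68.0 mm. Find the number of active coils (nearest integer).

Required rate k = F/δ = 102/24.2 = 4.2149 N/mm
N_a = Gd⁴/(8D³k) = (75.1×10³ × 5.8⁴)/(8 × 68.0³ × 4.2149)
    = 8.49869e+07 / 1.06023e+07 = 8.016 → 8 coils

8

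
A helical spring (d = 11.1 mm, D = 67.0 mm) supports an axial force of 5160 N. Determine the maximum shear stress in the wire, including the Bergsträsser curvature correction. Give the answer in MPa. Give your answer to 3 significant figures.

Spring index C = D/d = 67.0/11.1 = 6.0360
K_B = (4C+2)/(4C−3) = 26.144/21.144 = 1.2365
τ₀ = 8FD/(πd³) = 8·5160·67.0/(π·11.1³) = 2.76576e+06/4296.5 = 643.72 MPa
τ_max = K·τ₀ = 1.2365 × 643.72 = 795.94 MPa

796 MPa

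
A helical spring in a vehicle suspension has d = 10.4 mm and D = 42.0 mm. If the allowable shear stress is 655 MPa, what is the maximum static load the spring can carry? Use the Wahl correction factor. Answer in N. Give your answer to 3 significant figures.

4920 N

C = D/d = 42.0/10.4 = 4.0385
K_W = (4C−1)/(4C−4) + 0.615/C = 15.154/12.154 + 0.1523 = 1.3991
τ_max = K·8FD/(πd³) → F_max = τ_allow·πd³/(8DK)
F_max = 655·π·10.4³/(8·42.0·1.3991) = 2.3147e+06/470.1 = 4923.8 N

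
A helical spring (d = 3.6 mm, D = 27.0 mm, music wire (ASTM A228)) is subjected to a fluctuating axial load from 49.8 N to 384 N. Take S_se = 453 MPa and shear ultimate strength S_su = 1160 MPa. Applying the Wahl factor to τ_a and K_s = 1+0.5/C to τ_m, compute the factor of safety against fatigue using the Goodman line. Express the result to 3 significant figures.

C = D/d = 27.0/3.6 = 7.5000; K_W = (4C−1)/(4C−4)+0.615/C = 1.1974; K_s = 1+0.5/C = 1.0667
F_a = (F_max−F_min)/2 = 167.1 N; F_m = (F_max+F_min)/2 = 216.9 N
τ_a = K_W·8F_aD/(πd³) = 1.1974 × 246.25 = 294.85 MPa
τ_m = K_s·8F_mD/(πd³) = 1.0667 × 319.64 = 340.95 MPa
Goodman: 1/n_f = τ_a/S_se + τ_m/S_su = 294.85/453 + 340.95/1160 = 0.65089 + 0.29392 = 0.94481
n_f = 1/0.94481 = 1.058

1.06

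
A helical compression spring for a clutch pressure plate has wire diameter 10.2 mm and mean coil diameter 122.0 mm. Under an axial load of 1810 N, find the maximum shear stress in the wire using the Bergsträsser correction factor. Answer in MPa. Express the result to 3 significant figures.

Spring index C = D/d = 122.0/10.2 = 11.9608
K_B = (4C+2)/(4C−3) = 49.843/44.843 = 1.1115
τ₀ = 8FD/(πd³) = 8·1810·122.0/(π·10.2³) = 1.76656e+06/3333.9 = 529.88 MPa
τ_max = K·τ₀ = 1.1115 × 529.88 = 588.96 MPa

589 MPa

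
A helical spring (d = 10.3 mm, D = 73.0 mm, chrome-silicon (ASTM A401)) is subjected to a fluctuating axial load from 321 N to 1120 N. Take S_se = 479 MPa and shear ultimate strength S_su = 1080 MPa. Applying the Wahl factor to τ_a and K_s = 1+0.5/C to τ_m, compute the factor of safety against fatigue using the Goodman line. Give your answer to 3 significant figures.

3.41

C = D/d = 73.0/10.3 = 7.0874; K_W = (4C−1)/(4C−4)+0.615/C = 1.2100; K_s = 1+0.5/C = 1.0705
F_a = (F_max−F_min)/2 = 399.5 N; F_m = (F_max+F_min)/2 = 720.5 N
τ_a = K_W·8F_aD/(πd³) = 1.2100 × 67.962 = 82.233 MPa
τ_m = K_s·8F_mD/(πd³) = 1.0705 × 122.57 = 131.22 MPa
Goodman: 1/n_f = τ_a/S_se + τ_m/S_su = 82.233/479 + 131.22/1080 = 0.17168 + 0.12150 = 0.29317
n_f = 1/0.29317 = 3.411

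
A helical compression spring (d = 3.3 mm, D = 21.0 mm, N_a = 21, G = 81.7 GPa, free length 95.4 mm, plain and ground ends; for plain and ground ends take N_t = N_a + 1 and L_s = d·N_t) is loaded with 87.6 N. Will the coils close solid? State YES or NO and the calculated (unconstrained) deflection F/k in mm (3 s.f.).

NO, δ = 14.1 mm

k = Gd⁴/(8D³N_a) = (81.7×10³)(3.3⁴)/(8·21.0³·21) = 6.2275 N/mm
N_t = 22; L_s = 3.3·22 = 72.6 mm; δ_solid = L₀ − L_s = 95.4 − 72.6 = 22.8 mm
δ = F/k = 87.6/6.2275 = 14.067 mm
δ < δ_solid → spring does not go solid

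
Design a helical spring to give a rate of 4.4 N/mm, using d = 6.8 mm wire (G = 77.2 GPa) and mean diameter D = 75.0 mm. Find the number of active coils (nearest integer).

N_a = Gd⁴/(8D³k) = (77.2×10³ × 6.8⁴)/(8 × 75.0³ × 4.4)
    = 1.65064e+08 / 1.485e+07 = 11.12 → 11 coils

11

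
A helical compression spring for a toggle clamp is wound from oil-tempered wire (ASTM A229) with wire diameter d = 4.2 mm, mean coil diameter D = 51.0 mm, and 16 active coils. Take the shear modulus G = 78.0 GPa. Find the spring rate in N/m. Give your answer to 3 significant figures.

k = Gd⁴/(8D³N_a) = (78.0×10³ × 4.2⁴) / (8 × 51.0³ × 16)
  = 2.42712e+07 / 1.69793e+07 = 1.4295 N/mm = 1429.5 N/m

1430 N/m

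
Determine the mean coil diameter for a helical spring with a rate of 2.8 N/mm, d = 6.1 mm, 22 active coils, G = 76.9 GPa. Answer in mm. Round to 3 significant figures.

60.0 mm

D = (Gd⁴/(8N_a·k))^(1/3) = (76.9×10³·6.1⁴/(8·22·2.8))^(1/3)
  = (216060)^(1/3) = 60.0056 mm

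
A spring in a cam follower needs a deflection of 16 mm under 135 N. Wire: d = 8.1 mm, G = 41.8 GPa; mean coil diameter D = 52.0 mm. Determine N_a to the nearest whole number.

19

Required rate k = F/δ = 135/16 = 8.4375 N/mm
N_a = Gd⁴/(8D³k) = (41.8×10³ × 8.1⁴)/(8 × 52.0³ × 8.4375)
    = 1.79935e+08 / 9.49104e+06 = 18.96 → 19 coils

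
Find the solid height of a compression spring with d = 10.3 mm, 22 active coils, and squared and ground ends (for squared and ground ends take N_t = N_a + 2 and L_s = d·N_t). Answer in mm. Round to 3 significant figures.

247 mm

squared and ground ends: N_t = N_a + 2 = 22 + 2 = 24
L_s = d·N_t = 10.3 × 24 = 247.2 mm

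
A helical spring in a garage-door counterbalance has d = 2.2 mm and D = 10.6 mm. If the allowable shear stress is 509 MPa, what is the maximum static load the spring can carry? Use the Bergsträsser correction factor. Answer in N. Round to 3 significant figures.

154 N

C = D/d = 10.6/2.2 = 4.8182
K_B = (4C+2)/(4C−3) = 21.273/16.273 = 1.3073
τ_max = K·8FD/(πd³) → F_max = τ_allow·πd³/(8DK)
F_max = 509·π·2.2³/(8·10.6·1.3073) = 17027/110.86 = 153.59 N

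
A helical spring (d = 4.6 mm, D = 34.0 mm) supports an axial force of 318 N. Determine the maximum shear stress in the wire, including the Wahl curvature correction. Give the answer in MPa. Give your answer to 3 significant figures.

Spring index C = D/d = 34.0/4.6 = 7.3913
K_W = (4C−1)/(4C−4) + 0.615/C = 28.565/25.565 + 0.0832 = 1.2006
τ₀ = 8FD/(πd³) = 8·318·34.0/(π·4.6³) = 86496/305.79 = 282.86 MPa
τ_max = K·τ₀ = 1.2006 × 282.86 = 339.59 MPa

340 MPa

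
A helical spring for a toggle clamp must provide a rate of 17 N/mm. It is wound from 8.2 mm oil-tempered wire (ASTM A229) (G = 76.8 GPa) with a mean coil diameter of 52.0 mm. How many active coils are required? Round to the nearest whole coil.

N_a = Gd⁴/(8D³k) = (76.8×10³ × 8.2⁴)/(8 × 52.0³ × 17)
    = 3.4723e+08 / 1.91227e+07 = 18.16 → 18 coils

18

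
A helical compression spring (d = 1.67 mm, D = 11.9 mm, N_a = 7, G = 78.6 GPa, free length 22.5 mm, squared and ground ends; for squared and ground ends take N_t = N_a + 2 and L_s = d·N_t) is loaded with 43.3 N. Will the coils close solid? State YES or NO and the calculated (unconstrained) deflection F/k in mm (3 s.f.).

NO, δ = 6.68 mm

k = Gd⁴/(8D³N_a) = (78.6×10³)(1.67⁴)/(8·11.9³·7) = 6.4783 N/mm
N_t = 9; L_s = 1.67·9 = 15.03 mm; δ_solid = L₀ − L_s = 22.5 − 15.03 = 7.47 mm
δ = F/k = 43.3/6.4783 = 6.6839 mm
δ < δ_solid → spring does not go solid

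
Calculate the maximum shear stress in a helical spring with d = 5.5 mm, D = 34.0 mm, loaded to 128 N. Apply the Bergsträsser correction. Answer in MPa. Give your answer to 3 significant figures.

81.9 MPa

Spring index C = D/d = 34.0/5.5 = 6.1818
K_B = (4C+2)/(4C−3) = 26.727/21.727 = 1.2301
τ₀ = 8FD/(πd³) = 8·128·34.0/(π·5.5³) = 34816/522.68 = 66.61 MPa
τ_max = K·τ₀ = 1.2301 × 66.61 = 81.939 MPa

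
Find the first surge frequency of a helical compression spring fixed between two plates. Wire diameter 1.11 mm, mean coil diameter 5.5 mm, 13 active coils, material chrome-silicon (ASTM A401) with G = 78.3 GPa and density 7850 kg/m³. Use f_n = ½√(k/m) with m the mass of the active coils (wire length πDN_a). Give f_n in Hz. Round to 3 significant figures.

k = Gd⁴/(8D³N_a) = (78.3×10³)(1.11⁴)/(8·5.5³·13) = 6.8696 N/mm = 6869.6 N/m
Wire length L = πDN_a = π·5.5·13 = 224.62 mm
m = ρ·(πd²/4)·L = 7850 × 0.96769×10⁻⁶ m² × 0.22462 m = 0.0017063 kg
f_n = ½√(k/m) = 0.5·√(6869.6/0.0017063) = 0.5·√(4.026e+06) = 1003.2 Hz

1000 Hz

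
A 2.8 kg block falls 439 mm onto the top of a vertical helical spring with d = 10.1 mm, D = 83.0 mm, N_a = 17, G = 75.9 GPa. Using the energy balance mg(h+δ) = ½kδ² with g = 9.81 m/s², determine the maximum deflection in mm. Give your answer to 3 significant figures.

k = Gd⁴/(8D³N_a) = (75.9×10³)(10.1⁴)/(8·83.0³·17) = 10.157 N/mm
W = mg = 2.8 × 9.81 = 27.468 N
½kδ² − Wδ − Wh = 0 → δ = (W + √(W² + 2kWh))/k
δ = (27.468 + √(754.49 + 244949))/10.157 = (27.468 + 495.68)/10.157 = 51.508 mm

51.5 mm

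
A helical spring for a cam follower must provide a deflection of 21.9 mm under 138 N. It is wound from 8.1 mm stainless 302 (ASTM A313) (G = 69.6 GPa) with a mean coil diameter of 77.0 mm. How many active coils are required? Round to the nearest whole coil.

13

Required rate k = F/δ = 138/21.9 = 6.3014 N/mm
N_a = Gd⁴/(8D³k) = (69.6×10³ × 8.1⁴)/(8 × 77.0³ × 6.3014)
    = 2.99605e+08 / 2.30143e+07 = 13.02 → 13 coils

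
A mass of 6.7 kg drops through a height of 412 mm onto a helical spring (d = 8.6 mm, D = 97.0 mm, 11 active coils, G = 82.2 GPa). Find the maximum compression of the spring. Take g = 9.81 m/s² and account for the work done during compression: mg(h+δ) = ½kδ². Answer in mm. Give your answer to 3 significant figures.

k = Gd⁴/(8D³N_a) = (82.2×10³)(8.6⁴)/(8·97.0³·11) = 5.5984 N/mm
W = mg = 6.7 × 9.81 = 65.727 N
½kδ² − Wδ − Wh = 0 → δ = (W + √(W² + 2kWh))/k
δ = (65.727 + √(4320 + 303207))/5.5984 = (65.727 + 554.55)/5.5984 = 110.79 mm

111 mm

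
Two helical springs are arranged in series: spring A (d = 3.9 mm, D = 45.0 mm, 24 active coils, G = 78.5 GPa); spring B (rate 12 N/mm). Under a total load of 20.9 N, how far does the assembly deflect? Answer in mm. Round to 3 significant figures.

k_A = Gd⁴/(8D³N_a) = (78.5×10³)(3.9⁴)/(8·45.0³·24) = 1.038 N/mm
Series: 1/k_eq = 1/1.038 + 1/12 = 1.0467; k_eq = 0.95534 N/mm
δ = F/k_eq = 20.9/0.95534 = 21.877 mm

21.9 mm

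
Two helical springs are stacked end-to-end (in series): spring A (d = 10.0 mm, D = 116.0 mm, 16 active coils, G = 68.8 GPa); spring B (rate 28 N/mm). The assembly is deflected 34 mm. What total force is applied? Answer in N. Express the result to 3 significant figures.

k_A = Gd⁴/(8D³N_a) = (68.8×10³)(10.0⁴)/(8·116.0³·16) = 3.4435 N/mm
Series: 1/k_eq = 1/3.4435 + 1/28 = 0.32611; k_eq = 3.0664 N/mm
F = k_eq·δ = 3.0664·34 = 104.26 N

104 N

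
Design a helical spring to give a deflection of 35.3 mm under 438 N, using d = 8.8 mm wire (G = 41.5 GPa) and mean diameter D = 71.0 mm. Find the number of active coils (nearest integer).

Required rate k = F/δ = 438/35.3 = 12.408 N/mm
N_a = Gd⁴/(8D³k) = (41.5×10³ × 8.8⁴)/(8 × 71.0³ × 12.408)
    = 2.48874e+08 / 3.55275e+07 = 7.005 → 7 coils

7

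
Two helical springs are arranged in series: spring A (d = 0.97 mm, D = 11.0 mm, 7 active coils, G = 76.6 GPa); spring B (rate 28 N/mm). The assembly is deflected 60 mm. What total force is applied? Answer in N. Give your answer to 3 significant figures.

52.9 N

k_A = Gd⁴/(8D³N_a) = (76.6×10³)(0.97⁴)/(8·11.0³·7) = 0.90981 N/mm
Series: 1/k_eq = 1/0.90981 + 1/28 = 1.1348; k_eq = 0.88118 N/mm
F = k_eq·δ = 0.88118·60 = 52.871 N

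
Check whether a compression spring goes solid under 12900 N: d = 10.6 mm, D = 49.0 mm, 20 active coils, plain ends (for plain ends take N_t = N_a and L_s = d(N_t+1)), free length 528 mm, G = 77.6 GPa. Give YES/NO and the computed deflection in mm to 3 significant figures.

k = Gd⁴/(8D³N_a) = (77.6×10³)(10.6⁴)/(8·49.0³·20) = 52.045 N/mm
N_t = 20; L_s = 10.6·21 = 222.6 mm; δ_solid = L₀ − L_s = 528 − 222.6 = 305.4 mm
δ = F/k = 12900/52.045 = 247.86 mm
δ < δ_solid → spring does not go solid

NO, δ = 248 mm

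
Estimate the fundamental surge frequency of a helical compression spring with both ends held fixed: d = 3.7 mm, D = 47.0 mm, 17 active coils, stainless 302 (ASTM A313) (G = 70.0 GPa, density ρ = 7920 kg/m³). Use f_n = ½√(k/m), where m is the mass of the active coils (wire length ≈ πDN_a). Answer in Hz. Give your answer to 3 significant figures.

k = Gd⁴/(8D³N_a) = (70.0×10³)(3.7⁴)/(8·47.0³·17) = 0.92912 N/mm = 929.12 N/m
Wire length L = πDN_a = π·47.0·17 = 2510.1 mm
m = ρ·(πd²/4)·L = 7920 × 10.752×10⁻⁶ m² × 2.5101 m = 0.21375 kg
f_n = ½√(k/m) = 0.5·√(929.12/0.21375) = 0.5·√(4346.7) = 32.965 Hz

33.0 Hz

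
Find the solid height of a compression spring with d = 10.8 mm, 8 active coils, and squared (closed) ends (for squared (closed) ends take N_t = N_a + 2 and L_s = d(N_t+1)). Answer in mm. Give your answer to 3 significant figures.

squared (closed) ends: N_t = N_a + 2 = 8 + 2 = 10
L_s = d·(N_t+1) = 10.8 × 11 = 118.8 mm

119 mm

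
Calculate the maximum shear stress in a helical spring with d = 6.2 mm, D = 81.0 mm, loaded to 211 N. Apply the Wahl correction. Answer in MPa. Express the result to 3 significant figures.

203 MPa

Spring index C = D/d = 81.0/6.2 = 13.0645
K_W = (4C−1)/(4C−4) + 0.615/C = 51.258/48.258 + 0.0471 = 1.1092
τ₀ = 8FD/(πd³) = 8·211·81.0/(π·6.2³) = 136728/748.73 = 182.61 MPa
τ_max = K·τ₀ = 1.1092 × 182.61 = 202.56 MPa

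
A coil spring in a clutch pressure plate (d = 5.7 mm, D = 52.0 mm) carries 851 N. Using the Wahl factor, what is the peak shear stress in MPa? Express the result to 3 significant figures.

Spring index C = D/d = 52.0/5.7 = 9.1228
K_W = (4C−1)/(4C−4) + 0.615/C = 35.491/32.491 + 0.0674 = 1.1597
τ₀ = 8FD/(πd³) = 8·851·52.0/(π·5.7³) = 354016/581.8 = 608.48 MPa
τ_max = K·τ₀ = 1.1597 × 608.48 = 705.69 MPa

706 MPa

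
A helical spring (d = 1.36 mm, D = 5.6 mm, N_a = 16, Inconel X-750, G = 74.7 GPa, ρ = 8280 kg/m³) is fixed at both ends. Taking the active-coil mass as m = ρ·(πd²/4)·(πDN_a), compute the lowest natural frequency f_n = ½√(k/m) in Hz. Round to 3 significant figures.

k = Gd⁴/(8D³N_a) = (74.7×10³)(1.36⁴)/(8·5.6³·16) = 11.368 N/mm = 11368 N/m
Wire length L = πDN_a = π·5.6·16 = 281.49 mm
m = ρ·(πd²/4)·L = 8280 × 1.4527×10⁻⁶ m² × 0.28149 m = 0.0033858 kg
f_n = ½√(k/m) = 0.5·√(11368/0.0033858) = 0.5·√(3.3577e+06) = 916.21 Hz

916 Hz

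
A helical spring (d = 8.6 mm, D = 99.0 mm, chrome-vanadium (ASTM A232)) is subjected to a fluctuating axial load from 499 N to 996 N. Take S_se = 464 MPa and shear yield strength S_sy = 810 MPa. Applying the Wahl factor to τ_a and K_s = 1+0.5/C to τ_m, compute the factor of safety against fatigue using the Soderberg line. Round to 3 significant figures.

C = D/d = 99.0/8.6 = 11.5116; K_W = (4C−1)/(4C−4)+0.615/C = 1.1248; K_s = 1+0.5/C = 1.0434
F_a = (F_max−F_min)/2 = 248.5 N; F_m = (F_max+F_min)/2 = 747.5 N
τ_a = K_W·8F_aD/(πd³) = 1.1248 × 98.493 = 110.78 MPa
τ_m = K_s·8F_mD/(πd³) = 1.0434 × 296.27 = 309.14 MPa
Soderberg: 1/n_f = τ_a/S_se + τ_m/S_sy = 110.78/464 + 309.14/810 = 0.23876 + 0.38166 = 0.62041
n_f = 1/0.62041 = 1.612

1.61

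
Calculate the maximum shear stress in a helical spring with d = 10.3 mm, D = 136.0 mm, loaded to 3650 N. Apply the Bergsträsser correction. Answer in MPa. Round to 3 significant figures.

1270 MPa

Spring index C = D/d = 136.0/10.3 = 13.2039
K_B = (4C+2)/(4C−3) = 54.816/49.816 = 1.1004
τ₀ = 8FD/(πd³) = 8·3650·136.0/(π·10.3³) = 3.9712e+06/3432.9 = 1156.8 MPa
τ_max = K·τ₀ = 1.1004 × 1156.8 = 1272.9 MPa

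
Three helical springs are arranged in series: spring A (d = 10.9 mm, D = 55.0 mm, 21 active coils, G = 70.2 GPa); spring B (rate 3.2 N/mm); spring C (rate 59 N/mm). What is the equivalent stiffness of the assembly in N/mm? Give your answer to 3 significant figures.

2.80 N/mm

k_A = Gd⁴/(8D³N_a) = (70.2×10³)(10.9⁴)/(8·55.0³·21) = 35.452 N/mm
Series: 1/k_eq = 1/35.452 + 1/3.2 + 1/59 = 0.35766; k_eq = 2.796 N/mm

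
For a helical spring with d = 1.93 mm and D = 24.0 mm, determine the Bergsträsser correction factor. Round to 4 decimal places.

C = D/d = 24.0/1.93 = 12.4352
K_B = (4C+2)/(4C−3) = 51.741/46.741 = 1.1070

1.1070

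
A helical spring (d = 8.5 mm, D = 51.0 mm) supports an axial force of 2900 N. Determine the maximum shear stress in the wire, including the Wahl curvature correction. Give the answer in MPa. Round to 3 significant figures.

Spring index C = D/d = 51.0/8.5 = 6.0000
K_W = (4C−1)/(4C−4) + 0.615/C = 23.000/20.000 + 0.1025 = 1.2525
τ₀ = 8FD/(πd³) = 8·2900·51.0/(π·8.5³) = 1.1832e+06/1929.3 = 613.27 MPa
τ_max = K·τ₀ = 1.2525 × 613.27 = 768.12 MPa

768 MPa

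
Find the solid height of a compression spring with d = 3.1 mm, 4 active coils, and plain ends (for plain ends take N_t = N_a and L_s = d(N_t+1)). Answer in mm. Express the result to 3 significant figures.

15.5 mm

plain ends: N_t = N_a = 4
L_s = d·(N_t+1) = 3.1 × 5 = 15.5 mm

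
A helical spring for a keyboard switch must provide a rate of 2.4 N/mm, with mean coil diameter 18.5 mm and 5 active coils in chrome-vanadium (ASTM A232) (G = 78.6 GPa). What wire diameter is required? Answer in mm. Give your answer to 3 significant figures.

d = (8D³N_a·k / G)^(1/4) = (8·18.5³·5·2.4 / (78.6×10³))^0.25
  = (7.7333)^0.25 = 1.6676 mm

1.67 mm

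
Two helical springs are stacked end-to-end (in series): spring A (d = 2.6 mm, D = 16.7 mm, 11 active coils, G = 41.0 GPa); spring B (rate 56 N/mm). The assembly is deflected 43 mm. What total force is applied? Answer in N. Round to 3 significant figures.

k_A = Gd⁴/(8D³N_a) = (41.0×10³)(2.6⁴)/(8·16.7³·11) = 4.5714 N/mm
Series: 1/k_eq = 1/4.5714 + 1/56 = 0.23661; k_eq = 4.2264 N/mm
F = k_eq·δ = 4.2264·43 = 181.73 N

182 N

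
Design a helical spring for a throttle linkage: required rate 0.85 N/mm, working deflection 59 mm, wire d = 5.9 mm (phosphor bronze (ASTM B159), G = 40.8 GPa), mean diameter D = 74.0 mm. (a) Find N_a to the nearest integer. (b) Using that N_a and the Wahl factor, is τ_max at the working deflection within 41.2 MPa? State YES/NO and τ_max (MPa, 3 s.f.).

N_a = Gd⁴/(8D³k) = (40.8×10³)(5.9⁴)/(8·74.0³·0.85) = 17.94 → N_a = 18
Actual rate k = Gd⁴/(8D³·18) = 0.84725 N/mm
Working load F = kδ = 0.84725·59 = 49.988 N
C = 74.0/5.9 = 12.5424; K_W = (4C−1)/(4C−4)+0.615/C = 1.1140
τ_max = K_W·8FD/(πd³) = 1.1140·45.865 = 51.094 MPa
τ_max > 41.2 MPa → exceeds allowable

(a) 18 coils; (b) NO, τ_max = 51.1 MPa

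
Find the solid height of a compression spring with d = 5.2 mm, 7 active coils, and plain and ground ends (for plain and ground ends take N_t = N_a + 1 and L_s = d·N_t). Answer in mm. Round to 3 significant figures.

plain and ground ends: N_t = N_a + 1 = 7 + 1 = 8
L_s = d·N_t = 5.2 × 8 = 41.6 mm

41.6 mm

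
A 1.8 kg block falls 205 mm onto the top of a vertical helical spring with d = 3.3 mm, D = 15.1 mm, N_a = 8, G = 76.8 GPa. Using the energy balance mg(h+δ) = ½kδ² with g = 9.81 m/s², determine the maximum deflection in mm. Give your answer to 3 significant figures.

13.7 mm

k = Gd⁴/(8D³N_a) = (76.8×10³)(3.3⁴)/(8·15.1³·8) = 41.334 N/mm
W = mg = 1.8 × 9.81 = 17.658 N
½kδ² − Wδ − Wh = 0 → δ = (W + √(W² + 2kWh))/k
δ = (17.658 + √(311.8 + 299248))/41.334 = (17.658 + 547.32)/41.334 = 13.669 mm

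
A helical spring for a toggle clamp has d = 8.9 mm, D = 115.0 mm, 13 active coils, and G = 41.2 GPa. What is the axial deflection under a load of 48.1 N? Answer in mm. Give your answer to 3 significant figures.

k = Gd⁴/(8D³N_a) = (41.2×10³)(8.9⁴)/(8·115.0³·13) = 1.6343 N/mm
δ = F/k = 48.1 / 1.6343 = 29.432 mm

29.4 mm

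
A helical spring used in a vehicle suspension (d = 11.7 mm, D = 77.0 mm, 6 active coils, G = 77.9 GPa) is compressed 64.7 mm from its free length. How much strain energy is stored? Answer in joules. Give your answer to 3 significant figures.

k = Gd⁴/(8D³N_a) = (77.9×10³)(11.7⁴)/(8·77.0³·6) = 66.614 N/mm
U = ½kδ² = 0.5 × 66.614 × 64.7² = 1.3943e+05 N·mm = 139.43 J

139 J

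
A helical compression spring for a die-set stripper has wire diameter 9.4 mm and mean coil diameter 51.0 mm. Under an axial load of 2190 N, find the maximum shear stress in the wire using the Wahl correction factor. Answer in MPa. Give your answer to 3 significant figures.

Spring index C = D/d = 51.0/9.4 = 5.4255
K_W = (4C−1)/(4C−4) + 0.615/C = 20.702/17.702 + 0.1134 = 1.2828
τ₀ = 8FD/(πd³) = 8·2190·51.0/(π·9.4³) = 893520/2609.4 = 342.43 MPa
τ_max = K·τ₀ = 1.2828 × 342.43 = 439.28 MPa

439 MPa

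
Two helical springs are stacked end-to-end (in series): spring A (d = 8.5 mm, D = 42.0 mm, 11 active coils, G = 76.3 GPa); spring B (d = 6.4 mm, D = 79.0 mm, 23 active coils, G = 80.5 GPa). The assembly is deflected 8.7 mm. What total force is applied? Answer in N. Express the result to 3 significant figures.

k_A = Gd⁴/(8D³N_a) = (76.3×10³)(8.5⁴)/(8·42.0³·11) = 61.09 N/mm
k_B = Gd⁴/(8D³N_a) = (80.5×10³)(6.4⁴)/(8·79.0³·23) = 1.4887 N/mm
Series: 1/k_eq = 1/61.09 + 1/1.4887 = 0.68808; k_eq = 1.4533 N/mm
F = k_eq·δ = 1.4533·8.7 = 12.644 N

12.6 N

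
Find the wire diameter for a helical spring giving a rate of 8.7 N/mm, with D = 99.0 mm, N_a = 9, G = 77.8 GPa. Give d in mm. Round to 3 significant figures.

d = (8D³N_a·k / G)^(1/4) = (8·99.0³·9·8.7 / (77.8×10³))^0.25
  = (7812.3)^0.25 = 9.4014 mm

9.40 mm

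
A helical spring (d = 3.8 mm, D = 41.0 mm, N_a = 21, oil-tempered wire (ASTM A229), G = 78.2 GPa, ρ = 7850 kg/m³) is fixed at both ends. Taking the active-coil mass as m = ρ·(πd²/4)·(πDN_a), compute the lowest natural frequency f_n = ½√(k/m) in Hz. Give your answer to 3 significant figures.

38.2 Hz

k = Gd⁴/(8D³N_a) = (78.2×10³)(3.8⁴)/(8·41.0³·21) = 1.4083 N/mm = 1408.3 N/m
Wire length L = πDN_a = π·41.0·21 = 2704.9 mm
m = ρ·(πd²/4)·L = 7850 × 11.341×10⁻⁶ m² × 2.7049 m = 0.24081 kg
f_n = ½√(k/m) = 0.5·√(1408.3/0.24081) = 0.5·√(5847.9) = 38.236 Hz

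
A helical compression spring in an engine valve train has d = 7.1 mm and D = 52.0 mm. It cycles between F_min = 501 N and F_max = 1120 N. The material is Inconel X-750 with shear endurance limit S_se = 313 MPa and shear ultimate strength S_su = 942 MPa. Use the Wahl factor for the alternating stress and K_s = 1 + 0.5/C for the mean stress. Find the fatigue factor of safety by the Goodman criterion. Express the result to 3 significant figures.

C = D/d = 52.0/7.1 = 7.3239; K_W = (4C−1)/(4C−4)+0.615/C = 1.2026; K_s = 1+0.5/C = 1.0683
F_a = (F_max−F_min)/2 = 309.5 N; F_m = (F_max+F_min)/2 = 810.5 N
τ_a = K_W·8F_aD/(πd³) = 1.2026 × 114.51 = 137.7 MPa
τ_m = K_s·8F_mD/(πd³) = 1.0683 × 299.86 = 320.33 MPa
Goodman: 1/n_f = τ_a/S_se + τ_m/S_su = 137.7/313 + 320.33/942 = 0.43994 + 0.34006 = 0.78
n_f = 1/0.78 = 1.282

1.28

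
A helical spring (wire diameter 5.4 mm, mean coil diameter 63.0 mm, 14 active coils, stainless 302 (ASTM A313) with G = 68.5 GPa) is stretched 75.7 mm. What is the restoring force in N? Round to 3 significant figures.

157 N

k = Gd⁴/(8D³N_a) = (68.5×10³)(5.4⁴)/(8·63.0³·14) = 2.0798 N/mm
F = k·δ = 2.0798 × 75.7 = 157.44 N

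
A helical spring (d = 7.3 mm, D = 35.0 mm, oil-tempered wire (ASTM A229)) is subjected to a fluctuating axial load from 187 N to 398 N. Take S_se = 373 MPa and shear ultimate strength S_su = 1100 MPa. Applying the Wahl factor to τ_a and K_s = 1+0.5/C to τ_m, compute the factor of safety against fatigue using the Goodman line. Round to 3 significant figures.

C = D/d = 35.0/7.3 = 4.7945; K_W = (4C−1)/(4C−4)+0.615/C = 1.3259; K_s = 1+0.5/C = 1.1043
F_a = (F_max−F_min)/2 = 105.5 N; F_m = (F_max+F_min)/2 = 292.5 N
τ_a = K_W·8F_aD/(πd³) = 1.3259 × 24.171 = 32.049 MPa
τ_m = K_s·8F_mD/(πd³) = 1.1043 × 67.014 = 74.003 MPa
Goodman: 1/n_f = τ_a/S_se + τ_m/S_su = 32.049/373 + 74.003/1100 = 0.08592 + 0.06728 = 0.1532
n_f = 1/0.1532 = 6.528

6.53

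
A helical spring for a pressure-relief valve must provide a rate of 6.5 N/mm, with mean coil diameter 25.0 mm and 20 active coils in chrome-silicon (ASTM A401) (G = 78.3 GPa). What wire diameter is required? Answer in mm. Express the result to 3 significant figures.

3.80 mm

d = (8D³N_a·k / G)^(1/4) = (8·25.0³·20·6.5 / (78.3×10³))^0.25
  = (207.54)^0.25 = 3.7955 mm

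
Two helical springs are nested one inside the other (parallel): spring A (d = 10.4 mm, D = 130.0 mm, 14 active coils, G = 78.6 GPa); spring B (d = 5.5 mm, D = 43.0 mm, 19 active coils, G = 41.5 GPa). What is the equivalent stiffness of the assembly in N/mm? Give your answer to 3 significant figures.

k_A = Gd⁴/(8D³N_a) = (78.6×10³)(10.4⁴)/(8·130.0³·14) = 3.7369 N/mm
k_B = Gd⁴/(8D³N_a) = (41.5×10³)(5.5⁴)/(8·43.0³·19) = 3.1423 N/mm
Parallel: k_eq = 3.7369 + 3.1423 = 6.8792 N/mm

6.88 N/mm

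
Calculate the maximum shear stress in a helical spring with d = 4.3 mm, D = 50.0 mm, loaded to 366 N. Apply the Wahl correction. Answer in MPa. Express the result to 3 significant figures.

Spring index C = D/d = 50.0/4.3 = 11.6279
K_W = (4C−1)/(4C−4) + 0.615/C = 45.512/42.512 + 0.0529 = 1.1235
τ₀ = 8FD/(πd³) = 8·366·50.0/(π·4.3³) = 146400/249.78 = 586.12 MPa
τ_max = K·τ₀ = 1.1235 × 586.12 = 658.48 MPa

658 MPa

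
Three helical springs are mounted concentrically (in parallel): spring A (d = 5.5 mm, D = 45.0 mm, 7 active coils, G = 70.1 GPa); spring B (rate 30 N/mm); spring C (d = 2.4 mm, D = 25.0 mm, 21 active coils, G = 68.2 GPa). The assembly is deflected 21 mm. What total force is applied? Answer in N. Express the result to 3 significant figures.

k_A = Gd⁴/(8D³N_a) = (70.1×10³)(5.5⁴)/(8·45.0³·7) = 12.57 N/mm
k_C = Gd⁴/(8D³N_a) = (68.2×10³)(2.4⁴)/(8·25.0³·21) = 0.86199 N/mm
Parallel: k_eq = 12.57 + 30 + 0.86199 = 43.432 N/mm
F = k_eq·δ = 43.432·21 = 912.08 N

912 N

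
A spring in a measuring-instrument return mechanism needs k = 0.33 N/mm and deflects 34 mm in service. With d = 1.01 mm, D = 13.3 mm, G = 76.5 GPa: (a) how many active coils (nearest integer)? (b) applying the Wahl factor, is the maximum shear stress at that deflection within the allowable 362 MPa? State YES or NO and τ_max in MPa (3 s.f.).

(a) 13 coils; (b) NO, τ_max = 403 MPa

N_a = Gd⁴/(8D³k) = (76.5×10³)(1.01⁴)/(8·13.3³·0.33) = 12.82 → N_a = 13
Actual rate k = Gd⁴/(8D³·13) = 0.32536 N/mm
Working load F = kδ = 0.32536·34 = 11.062 N
C = 13.3/1.01 = 13.1683; K_W = (4C−1)/(4C−4)+0.615/C = 1.1083
τ_max = K_W·8FD/(πd³) = 1.1083·363.63 = 403.03 MPa
τ_max > 362 MPa → exceeds allowable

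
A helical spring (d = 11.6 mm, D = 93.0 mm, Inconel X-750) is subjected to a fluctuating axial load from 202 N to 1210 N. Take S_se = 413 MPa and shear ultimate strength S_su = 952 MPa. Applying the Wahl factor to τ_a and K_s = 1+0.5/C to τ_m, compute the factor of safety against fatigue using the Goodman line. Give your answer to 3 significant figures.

2.95

C = D/d = 93.0/11.6 = 8.0172; K_W = (4C−1)/(4C−4)+0.615/C = 1.1836; K_s = 1+0.5/C = 1.0624
F_a = (F_max−F_min)/2 = 504 N; F_m = (F_max+F_min)/2 = 706 N
τ_a = K_W·8F_aD/(πd³) = 1.1836 × 76.468 = 90.507 MPa
τ_m = K_s·8F_mD/(πd³) = 1.0624 × 107.12 = 113.8 MPa
Goodman: 1/n_f = τ_a/S_se + τ_m/S_su = 90.507/413 + 113.8/952 = 0.21914 + 0.11953 = 0.33868
n_f = 1/0.33868 = 2.953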